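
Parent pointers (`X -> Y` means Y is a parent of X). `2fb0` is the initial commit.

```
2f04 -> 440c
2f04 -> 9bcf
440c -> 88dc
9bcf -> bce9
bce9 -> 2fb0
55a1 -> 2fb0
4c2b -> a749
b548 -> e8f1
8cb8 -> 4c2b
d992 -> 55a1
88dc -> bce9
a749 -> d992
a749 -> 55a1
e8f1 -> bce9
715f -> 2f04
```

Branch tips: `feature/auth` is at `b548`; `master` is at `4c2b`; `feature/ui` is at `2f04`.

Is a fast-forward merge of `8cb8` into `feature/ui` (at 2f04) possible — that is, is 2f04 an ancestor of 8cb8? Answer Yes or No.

No

A fast-forward from 2f04 to 8cb8 is possible iff 2f04 is an ancestor of 8cb8.
Ancestors of 8cb8: {2fb0, 4c2b, 55a1, 8cb8, a749, d992}.
2f04 is not among them, so fast-forward is not possible.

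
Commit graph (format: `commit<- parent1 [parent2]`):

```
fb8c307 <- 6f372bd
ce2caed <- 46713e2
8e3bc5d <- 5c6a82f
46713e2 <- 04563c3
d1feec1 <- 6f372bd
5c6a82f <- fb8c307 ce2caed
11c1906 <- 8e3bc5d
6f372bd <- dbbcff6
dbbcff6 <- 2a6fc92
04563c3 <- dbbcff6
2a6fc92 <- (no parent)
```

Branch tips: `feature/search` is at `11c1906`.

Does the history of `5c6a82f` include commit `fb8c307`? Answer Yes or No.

Yes

Ancestors of 5c6a82f (commits reachable by following parents): {04563c3, 2a6fc92, 46713e2, 5c6a82f, 6f372bd, ce2caed, dbbcff6, fb8c307}.
fb8c307 is in that set, so it is an ancestor of 5c6a82f.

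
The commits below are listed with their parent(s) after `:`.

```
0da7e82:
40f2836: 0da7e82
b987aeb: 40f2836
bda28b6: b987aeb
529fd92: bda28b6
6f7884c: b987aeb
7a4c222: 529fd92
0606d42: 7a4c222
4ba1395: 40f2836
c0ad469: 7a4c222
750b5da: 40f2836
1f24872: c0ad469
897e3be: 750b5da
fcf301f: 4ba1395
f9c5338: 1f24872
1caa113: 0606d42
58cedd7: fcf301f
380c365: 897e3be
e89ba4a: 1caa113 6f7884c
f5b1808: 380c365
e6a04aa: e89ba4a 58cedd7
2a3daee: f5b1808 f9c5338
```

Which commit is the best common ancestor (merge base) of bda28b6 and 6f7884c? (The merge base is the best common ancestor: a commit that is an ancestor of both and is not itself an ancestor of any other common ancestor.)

b987aeb

Ancestors of bda28b6: {0da7e82, 40f2836, b987aeb, bda28b6}.
Ancestors of 6f7884c: {0da7e82, 40f2836, 6f7884c, b987aeb}.
Common ancestors: {0da7e82, 40f2836, b987aeb}.
Among these, b987aeb is not an ancestor of any other common ancestor — it is the merge base.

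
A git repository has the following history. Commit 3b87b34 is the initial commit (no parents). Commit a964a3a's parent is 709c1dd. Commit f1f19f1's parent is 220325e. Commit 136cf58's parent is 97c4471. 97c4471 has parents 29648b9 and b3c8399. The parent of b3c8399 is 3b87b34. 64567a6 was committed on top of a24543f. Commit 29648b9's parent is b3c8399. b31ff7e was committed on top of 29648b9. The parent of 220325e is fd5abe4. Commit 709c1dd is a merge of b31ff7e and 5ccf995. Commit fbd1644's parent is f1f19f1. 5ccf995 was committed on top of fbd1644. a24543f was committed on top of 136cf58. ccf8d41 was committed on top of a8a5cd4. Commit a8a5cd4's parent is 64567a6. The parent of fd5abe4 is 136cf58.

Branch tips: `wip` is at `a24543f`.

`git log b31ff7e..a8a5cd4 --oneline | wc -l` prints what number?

5

Reachable from a8a5cd4: {136cf58, 29648b9, 3b87b34, 64567a6, 97c4471, a24543f, a8a5cd4, b3c8399}.
Reachable from b31ff7e: {29648b9, 3b87b34, b31ff7e, b3c8399}.
In a8a5cd4's history but not b31ff7e's: {136cf58, 64567a6, 97c4471, a24543f, a8a5cd4} — 5 commits.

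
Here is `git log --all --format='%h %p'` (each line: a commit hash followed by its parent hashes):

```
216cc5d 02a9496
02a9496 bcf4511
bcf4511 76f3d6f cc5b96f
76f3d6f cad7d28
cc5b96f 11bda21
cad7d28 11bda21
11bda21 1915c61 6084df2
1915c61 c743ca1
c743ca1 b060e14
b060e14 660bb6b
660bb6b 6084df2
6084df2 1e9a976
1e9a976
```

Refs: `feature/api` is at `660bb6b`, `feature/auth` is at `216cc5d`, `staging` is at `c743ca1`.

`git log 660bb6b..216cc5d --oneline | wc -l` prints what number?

10

Reachable from 216cc5d: {02a9496, 11bda21, 1915c61, 1e9a976, 216cc5d, 6084df2, 660bb6b, 76f3d6f, b060e14, bcf4511, c743ca1, cad7d28, cc5b96f}.
Reachable from 660bb6b: {1e9a976, 6084df2, 660bb6b}.
In 216cc5d's history but not 660bb6b's: {02a9496, 11bda21, 1915c61, 216cc5d, 76f3d6f, b060e14, bcf4511, c743ca1, cad7d28, cc5b96f} — 10 commits.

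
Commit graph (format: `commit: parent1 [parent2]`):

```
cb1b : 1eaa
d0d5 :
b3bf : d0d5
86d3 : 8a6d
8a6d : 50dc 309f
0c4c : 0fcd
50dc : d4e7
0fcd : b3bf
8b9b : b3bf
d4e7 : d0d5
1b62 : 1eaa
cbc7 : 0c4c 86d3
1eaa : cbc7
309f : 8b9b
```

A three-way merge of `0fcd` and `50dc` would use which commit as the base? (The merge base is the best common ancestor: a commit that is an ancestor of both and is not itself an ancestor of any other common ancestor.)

Ancestors of 0fcd: {0fcd, b3bf, d0d5}.
Ancestors of 50dc: {50dc, d0d5, d4e7}.
Common ancestors: {d0d5}.
The only common ancestor is d0d5, so it is the merge base.

d0d5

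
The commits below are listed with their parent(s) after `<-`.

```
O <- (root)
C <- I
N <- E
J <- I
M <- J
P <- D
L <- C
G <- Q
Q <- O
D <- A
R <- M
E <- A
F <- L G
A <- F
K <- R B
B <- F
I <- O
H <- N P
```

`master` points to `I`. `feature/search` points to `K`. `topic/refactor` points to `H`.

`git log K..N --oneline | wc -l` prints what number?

Reachable from N: {A, C, E, F, G, I, L, N, O, Q}.
Reachable from K: {B, C, F, G, I, J, K, L, M, O, Q, R}.
In N's history but not K's: {A, E, N} — 3 commits.

3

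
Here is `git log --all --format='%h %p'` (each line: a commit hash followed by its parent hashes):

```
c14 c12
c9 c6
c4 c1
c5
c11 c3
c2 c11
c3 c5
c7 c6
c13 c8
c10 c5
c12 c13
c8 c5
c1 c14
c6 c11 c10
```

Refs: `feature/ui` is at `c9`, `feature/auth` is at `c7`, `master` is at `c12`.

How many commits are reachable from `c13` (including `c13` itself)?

Walking parent pointers from c13: reachable set = {c13, c5, c8}.
That is 3 commits.

3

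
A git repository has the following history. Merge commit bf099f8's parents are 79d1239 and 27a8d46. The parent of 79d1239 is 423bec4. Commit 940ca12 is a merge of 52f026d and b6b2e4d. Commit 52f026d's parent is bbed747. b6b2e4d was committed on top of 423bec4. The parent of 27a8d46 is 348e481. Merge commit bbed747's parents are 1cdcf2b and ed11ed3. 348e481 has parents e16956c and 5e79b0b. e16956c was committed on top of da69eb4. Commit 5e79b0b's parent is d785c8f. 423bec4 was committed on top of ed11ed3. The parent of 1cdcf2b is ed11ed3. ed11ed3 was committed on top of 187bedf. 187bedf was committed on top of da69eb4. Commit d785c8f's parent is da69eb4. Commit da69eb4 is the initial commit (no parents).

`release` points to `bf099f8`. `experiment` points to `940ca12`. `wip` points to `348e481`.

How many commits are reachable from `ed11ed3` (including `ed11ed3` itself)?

Walking parent pointers from ed11ed3: reachable set = {187bedf, da69eb4, ed11ed3}.
That is 3 commits.

3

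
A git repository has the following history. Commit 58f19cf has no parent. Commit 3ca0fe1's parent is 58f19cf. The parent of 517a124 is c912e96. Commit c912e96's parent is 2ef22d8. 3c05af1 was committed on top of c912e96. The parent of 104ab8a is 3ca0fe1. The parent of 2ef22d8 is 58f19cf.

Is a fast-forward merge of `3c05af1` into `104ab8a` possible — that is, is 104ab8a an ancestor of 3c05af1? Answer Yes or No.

A fast-forward from 104ab8a to 3c05af1 is possible iff 104ab8a is an ancestor of 3c05af1.
Ancestors of 3c05af1: {2ef22d8, 3c05af1, 58f19cf, c912e96}.
104ab8a is not among them, so fast-forward is not possible.

No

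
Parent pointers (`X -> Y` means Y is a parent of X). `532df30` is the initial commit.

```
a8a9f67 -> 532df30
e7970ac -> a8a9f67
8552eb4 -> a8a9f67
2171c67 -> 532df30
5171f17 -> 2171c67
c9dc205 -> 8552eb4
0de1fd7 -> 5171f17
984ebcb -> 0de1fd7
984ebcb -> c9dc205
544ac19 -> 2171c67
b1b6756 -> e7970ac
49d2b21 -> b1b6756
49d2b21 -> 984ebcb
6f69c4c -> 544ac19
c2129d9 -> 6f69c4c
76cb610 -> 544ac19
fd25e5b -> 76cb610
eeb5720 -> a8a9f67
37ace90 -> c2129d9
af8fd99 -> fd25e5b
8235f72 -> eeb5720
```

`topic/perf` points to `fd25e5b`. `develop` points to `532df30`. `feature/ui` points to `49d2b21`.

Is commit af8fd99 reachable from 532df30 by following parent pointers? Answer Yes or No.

No

Ancestors of 532df30: {532df30}.
af8fd99 is not in that set, so it is not an ancestor of 532df30.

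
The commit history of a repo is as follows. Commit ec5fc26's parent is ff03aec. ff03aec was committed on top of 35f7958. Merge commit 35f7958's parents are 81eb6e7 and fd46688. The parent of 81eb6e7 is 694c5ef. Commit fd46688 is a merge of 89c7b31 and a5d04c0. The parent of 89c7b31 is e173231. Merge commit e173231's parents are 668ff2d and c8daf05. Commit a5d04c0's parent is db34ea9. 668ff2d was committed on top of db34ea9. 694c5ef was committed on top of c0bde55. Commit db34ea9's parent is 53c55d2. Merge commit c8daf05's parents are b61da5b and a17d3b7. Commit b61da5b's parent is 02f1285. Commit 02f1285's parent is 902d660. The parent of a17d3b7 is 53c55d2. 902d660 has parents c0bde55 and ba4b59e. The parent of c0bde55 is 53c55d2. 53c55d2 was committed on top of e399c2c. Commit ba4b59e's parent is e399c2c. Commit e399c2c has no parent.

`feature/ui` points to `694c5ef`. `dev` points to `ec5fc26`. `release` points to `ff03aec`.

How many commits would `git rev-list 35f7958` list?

Walking parent pointers from 35f7958: reachable set = {02f1285, 35f7958, 53c55d2, 668ff2d, 694c5ef, 81eb6e7, 89c7b31, 902d660, a17d3b7, a5d04c0, b61da5b, ba4b59e, c0bde55, c8daf05, db34ea9, e173231, e399c2c, fd46688}.
That is 18 commits.

18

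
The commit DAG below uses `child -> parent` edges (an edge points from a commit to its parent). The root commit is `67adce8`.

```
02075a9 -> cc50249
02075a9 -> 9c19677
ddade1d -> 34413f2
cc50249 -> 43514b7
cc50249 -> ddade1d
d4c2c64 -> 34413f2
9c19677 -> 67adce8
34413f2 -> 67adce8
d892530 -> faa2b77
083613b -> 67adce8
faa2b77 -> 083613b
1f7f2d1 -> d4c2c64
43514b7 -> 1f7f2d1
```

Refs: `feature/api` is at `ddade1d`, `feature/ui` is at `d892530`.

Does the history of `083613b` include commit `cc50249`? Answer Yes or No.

No

Ancestors of 083613b: {083613b, 67adce8}.
cc50249 is not in that set, so it is not an ancestor of 083613b.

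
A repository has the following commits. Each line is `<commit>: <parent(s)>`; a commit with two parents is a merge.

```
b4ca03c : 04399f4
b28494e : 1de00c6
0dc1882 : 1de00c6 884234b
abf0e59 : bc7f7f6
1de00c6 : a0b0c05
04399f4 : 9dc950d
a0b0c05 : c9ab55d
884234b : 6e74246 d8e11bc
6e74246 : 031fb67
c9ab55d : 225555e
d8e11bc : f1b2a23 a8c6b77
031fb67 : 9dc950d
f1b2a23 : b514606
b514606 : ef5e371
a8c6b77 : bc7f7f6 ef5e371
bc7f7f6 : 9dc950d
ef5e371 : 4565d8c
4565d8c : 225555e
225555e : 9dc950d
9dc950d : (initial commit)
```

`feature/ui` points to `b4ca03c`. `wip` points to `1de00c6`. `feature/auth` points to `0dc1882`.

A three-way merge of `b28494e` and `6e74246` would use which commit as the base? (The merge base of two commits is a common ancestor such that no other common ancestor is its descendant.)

9dc950d

Ancestors of b28494e: {1de00c6, 225555e, 9dc950d, a0b0c05, b28494e, c9ab55d}.
Ancestors of 6e74246: {031fb67, 6e74246, 9dc950d}.
Common ancestors: {9dc950d}.
The only common ancestor is 9dc950d, so it is the merge base.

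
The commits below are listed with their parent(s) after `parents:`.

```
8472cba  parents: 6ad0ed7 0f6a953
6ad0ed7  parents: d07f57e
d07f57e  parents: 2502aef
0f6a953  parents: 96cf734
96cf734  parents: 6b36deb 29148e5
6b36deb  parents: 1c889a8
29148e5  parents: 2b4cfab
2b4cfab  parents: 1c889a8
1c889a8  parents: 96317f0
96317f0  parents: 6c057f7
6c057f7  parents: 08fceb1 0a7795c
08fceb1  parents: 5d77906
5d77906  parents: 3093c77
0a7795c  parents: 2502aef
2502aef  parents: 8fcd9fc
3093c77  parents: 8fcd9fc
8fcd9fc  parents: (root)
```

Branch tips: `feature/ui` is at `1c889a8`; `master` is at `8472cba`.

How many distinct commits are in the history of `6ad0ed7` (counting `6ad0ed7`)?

Walking parent pointers from 6ad0ed7: reachable set = {2502aef, 6ad0ed7, 8fcd9fc, d07f57e}.
That is 4 commits.

4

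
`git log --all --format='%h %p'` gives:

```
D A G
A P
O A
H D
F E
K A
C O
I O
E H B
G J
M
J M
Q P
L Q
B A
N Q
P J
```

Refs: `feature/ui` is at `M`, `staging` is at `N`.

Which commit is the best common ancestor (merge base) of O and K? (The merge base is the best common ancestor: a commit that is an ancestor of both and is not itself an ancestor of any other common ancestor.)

Ancestors of O: {A, J, M, O, P}.
Ancestors of K: {A, J, K, M, P}.
Common ancestors: {A, J, M, P}.
Among these, A is not an ancestor of any other common ancestor — it is the merge base.

A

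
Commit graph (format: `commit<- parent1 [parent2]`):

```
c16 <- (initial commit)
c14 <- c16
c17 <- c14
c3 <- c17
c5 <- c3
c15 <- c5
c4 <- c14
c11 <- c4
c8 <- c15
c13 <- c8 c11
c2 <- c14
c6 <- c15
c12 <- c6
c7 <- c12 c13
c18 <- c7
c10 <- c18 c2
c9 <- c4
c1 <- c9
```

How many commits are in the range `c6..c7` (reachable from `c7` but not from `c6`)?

6

Reachable from c7: {c11, c12, c13, c14, c15, c16, c17, c3, c4, c5, c6, c7, c8}.
Reachable from c6: {c14, c15, c16, c17, c3, c5, c6}.
In c7's history but not c6's: {c11, c12, c13, c4, c7, c8} — 6 commits.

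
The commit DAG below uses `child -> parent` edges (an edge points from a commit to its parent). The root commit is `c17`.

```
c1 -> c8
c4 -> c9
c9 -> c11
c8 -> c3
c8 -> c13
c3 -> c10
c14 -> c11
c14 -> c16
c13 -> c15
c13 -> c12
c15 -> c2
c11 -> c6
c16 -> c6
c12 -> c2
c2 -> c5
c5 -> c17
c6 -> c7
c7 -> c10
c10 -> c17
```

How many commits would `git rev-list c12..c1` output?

Reachable from c1: {c1, c10, c12, c13, c15, c17, c2, c3, c5, c8}.
Reachable from c12: {c12, c17, c2, c5}.
In c1's history but not c12's: {c1, c10, c13, c15, c3, c8} — 6 commits.

6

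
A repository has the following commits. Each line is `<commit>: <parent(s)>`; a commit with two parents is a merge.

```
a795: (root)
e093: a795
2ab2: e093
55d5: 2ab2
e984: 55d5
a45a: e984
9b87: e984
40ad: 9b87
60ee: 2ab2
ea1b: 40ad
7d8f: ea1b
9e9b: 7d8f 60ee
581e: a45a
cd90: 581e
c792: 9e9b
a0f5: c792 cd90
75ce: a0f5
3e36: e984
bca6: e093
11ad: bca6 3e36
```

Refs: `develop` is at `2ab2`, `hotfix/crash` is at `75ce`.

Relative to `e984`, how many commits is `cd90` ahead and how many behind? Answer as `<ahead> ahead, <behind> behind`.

Reachable from cd90: {2ab2, 55d5, 581e, a45a, a795, cd90, e093, e984}.
Reachable from e984: {2ab2, 55d5, a795, e093, e984}.
Only in cd90's history (ahead): {581e, a45a, cd90} — 3.
Only in e984's history (behind): {} — 0.

3 ahead, 0 behind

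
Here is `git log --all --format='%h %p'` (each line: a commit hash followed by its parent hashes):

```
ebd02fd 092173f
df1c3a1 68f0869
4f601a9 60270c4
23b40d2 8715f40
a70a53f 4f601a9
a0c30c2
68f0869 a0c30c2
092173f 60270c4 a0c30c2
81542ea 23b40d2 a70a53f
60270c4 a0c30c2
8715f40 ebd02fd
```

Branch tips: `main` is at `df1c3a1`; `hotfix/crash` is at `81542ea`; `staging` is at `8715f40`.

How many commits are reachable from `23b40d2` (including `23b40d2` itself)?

6

Walking parent pointers from 23b40d2: reachable set = {092173f, 23b40d2, 60270c4, 8715f40, a0c30c2, ebd02fd}.
That is 6 commits.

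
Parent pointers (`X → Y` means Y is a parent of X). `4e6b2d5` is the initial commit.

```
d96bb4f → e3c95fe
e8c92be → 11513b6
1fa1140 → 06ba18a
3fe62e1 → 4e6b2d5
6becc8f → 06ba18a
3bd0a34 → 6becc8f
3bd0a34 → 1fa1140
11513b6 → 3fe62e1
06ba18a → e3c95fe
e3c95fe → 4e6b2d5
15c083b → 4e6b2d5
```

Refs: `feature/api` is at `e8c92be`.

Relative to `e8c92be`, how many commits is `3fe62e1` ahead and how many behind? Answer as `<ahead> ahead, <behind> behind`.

0 ahead, 2 behind

Reachable from 3fe62e1: {3fe62e1, 4e6b2d5}.
Reachable from e8c92be: {11513b6, 3fe62e1, 4e6b2d5, e8c92be}.
Only in 3fe62e1's history (ahead): {} — 0.
Only in e8c92be's history (behind): {11513b6, e8c92be} — 2.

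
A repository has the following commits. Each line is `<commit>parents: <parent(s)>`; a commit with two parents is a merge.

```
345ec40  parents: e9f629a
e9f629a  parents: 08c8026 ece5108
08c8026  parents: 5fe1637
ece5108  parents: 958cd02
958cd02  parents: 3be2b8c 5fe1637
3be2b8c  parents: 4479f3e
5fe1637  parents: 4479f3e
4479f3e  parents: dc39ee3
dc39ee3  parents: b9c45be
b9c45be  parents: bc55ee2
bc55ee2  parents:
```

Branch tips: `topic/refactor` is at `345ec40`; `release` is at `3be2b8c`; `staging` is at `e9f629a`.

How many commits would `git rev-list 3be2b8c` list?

5

Walking parent pointers from 3be2b8c: reachable set = {3be2b8c, 4479f3e, b9c45be, bc55ee2, dc39ee3}.
That is 5 commits.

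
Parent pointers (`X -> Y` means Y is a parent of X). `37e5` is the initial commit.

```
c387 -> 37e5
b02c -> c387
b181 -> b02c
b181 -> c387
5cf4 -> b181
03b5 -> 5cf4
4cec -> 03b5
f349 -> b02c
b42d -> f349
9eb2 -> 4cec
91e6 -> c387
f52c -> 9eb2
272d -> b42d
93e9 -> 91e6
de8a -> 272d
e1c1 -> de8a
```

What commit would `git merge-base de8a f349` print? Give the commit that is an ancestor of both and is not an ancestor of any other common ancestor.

Ancestors of de8a: {272d, 37e5, b02c, b42d, c387, de8a, f349}.
Ancestors of f349: {37e5, b02c, c387, f349}.
Common ancestors: {37e5, b02c, c387, f349}.
Among these, f349 is not an ancestor of any other common ancestor — it is the merge base.

f349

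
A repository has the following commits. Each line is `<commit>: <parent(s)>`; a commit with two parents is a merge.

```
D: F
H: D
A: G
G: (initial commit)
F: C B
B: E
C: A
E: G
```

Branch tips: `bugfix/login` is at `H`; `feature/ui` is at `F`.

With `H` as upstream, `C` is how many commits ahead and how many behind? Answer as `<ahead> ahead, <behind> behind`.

0 ahead, 5 behind

Reachable from C: {A, C, G}.
Reachable from H: {A, B, C, D, E, F, G, H}.
Only in C's history (ahead): {} — 0.
Only in H's history (behind): {B, D, E, F, H} — 5.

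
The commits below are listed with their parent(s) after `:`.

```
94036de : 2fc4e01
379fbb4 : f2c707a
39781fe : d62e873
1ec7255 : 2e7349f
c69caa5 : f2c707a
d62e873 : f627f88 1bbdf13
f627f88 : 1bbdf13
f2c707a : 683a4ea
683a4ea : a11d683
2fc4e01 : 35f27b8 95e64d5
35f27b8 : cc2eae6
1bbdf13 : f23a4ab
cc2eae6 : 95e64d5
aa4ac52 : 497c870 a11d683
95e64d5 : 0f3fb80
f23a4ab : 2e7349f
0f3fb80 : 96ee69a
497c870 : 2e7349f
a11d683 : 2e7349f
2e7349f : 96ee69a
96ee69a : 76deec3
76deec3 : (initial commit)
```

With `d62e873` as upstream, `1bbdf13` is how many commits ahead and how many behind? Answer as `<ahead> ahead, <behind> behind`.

0 ahead, 2 behind

Reachable from 1bbdf13: {1bbdf13, 2e7349f, 76deec3, 96ee69a, f23a4ab}.
Reachable from d62e873: {1bbdf13, 2e7349f, 76deec3, 96ee69a, d62e873, f23a4ab, f627f88}.
Only in 1bbdf13's history (ahead): {} — 0.
Only in d62e873's history (behind): {d62e873, f627f88} — 2.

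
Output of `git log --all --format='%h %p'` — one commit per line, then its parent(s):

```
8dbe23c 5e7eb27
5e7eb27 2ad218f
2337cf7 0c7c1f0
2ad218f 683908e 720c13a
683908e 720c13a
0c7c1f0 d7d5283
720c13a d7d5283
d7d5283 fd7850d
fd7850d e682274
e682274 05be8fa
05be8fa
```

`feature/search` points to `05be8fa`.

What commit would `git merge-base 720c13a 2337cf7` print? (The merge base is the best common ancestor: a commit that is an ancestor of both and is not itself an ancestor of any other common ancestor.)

d7d5283

Ancestors of 720c13a: {05be8fa, 720c13a, d7d5283, e682274, fd7850d}.
Ancestors of 2337cf7: {05be8fa, 0c7c1f0, 2337cf7, d7d5283, e682274, fd7850d}.
Common ancestors: {05be8fa, d7d5283, e682274, fd7850d}.
Among these, d7d5283 is not an ancestor of any other common ancestor — it is the merge base.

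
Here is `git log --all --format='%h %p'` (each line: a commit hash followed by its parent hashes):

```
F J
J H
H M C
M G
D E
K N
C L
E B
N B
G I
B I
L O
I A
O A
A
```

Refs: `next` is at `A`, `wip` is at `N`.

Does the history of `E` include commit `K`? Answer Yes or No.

No

Ancestors of E: {A, B, E, I}.
K is not in that set, so it is not an ancestor of E.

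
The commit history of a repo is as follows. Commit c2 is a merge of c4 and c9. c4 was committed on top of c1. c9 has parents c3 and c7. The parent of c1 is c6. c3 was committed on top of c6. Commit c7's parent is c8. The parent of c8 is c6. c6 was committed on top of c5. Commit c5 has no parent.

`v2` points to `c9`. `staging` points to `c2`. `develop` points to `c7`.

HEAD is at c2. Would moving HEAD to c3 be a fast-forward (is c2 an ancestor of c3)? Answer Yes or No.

No

A fast-forward from c2 to c3 is possible iff c2 is an ancestor of c3.
Ancestors of c3: {c3, c5, c6}.
c2 is not among them, so fast-forward is not possible.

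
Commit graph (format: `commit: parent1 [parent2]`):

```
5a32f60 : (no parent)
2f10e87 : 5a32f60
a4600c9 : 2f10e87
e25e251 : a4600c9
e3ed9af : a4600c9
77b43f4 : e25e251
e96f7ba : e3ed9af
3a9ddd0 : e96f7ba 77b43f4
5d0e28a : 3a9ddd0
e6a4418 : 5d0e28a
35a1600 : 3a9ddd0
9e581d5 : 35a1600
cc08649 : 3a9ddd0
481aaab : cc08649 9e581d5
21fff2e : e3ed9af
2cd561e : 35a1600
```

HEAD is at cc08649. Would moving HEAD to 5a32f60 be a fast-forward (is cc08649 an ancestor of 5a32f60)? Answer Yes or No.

No

A fast-forward from cc08649 to 5a32f60 is possible iff cc08649 is an ancestor of 5a32f60.
Ancestors of 5a32f60: {5a32f60}.
cc08649 is not among them, so fast-forward is not possible.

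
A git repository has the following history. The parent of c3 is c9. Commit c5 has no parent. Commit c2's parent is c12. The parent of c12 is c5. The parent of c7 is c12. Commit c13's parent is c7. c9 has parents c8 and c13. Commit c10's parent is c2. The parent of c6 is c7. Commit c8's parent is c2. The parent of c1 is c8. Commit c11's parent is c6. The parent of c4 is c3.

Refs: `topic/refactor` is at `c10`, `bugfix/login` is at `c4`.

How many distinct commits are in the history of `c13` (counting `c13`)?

4

Walking parent pointers from c13: reachable set = {c12, c13, c5, c7}.
That is 4 commits.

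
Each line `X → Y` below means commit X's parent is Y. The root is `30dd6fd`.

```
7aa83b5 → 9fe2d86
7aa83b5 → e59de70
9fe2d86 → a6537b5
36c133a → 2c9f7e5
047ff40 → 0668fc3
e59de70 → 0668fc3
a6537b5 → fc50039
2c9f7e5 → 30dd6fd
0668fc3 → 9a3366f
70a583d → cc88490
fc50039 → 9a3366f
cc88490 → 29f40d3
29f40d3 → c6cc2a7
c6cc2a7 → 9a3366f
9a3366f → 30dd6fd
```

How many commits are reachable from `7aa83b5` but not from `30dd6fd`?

7

Reachable from 7aa83b5: {0668fc3, 30dd6fd, 7aa83b5, 9a3366f, 9fe2d86, a6537b5, e59de70, fc50039}.
Reachable from 30dd6fd: {30dd6fd}.
In 7aa83b5's history but not 30dd6fd's: {0668fc3, 7aa83b5, 9a3366f, 9fe2d86, a6537b5, e59de70, fc50039} — 7 commits.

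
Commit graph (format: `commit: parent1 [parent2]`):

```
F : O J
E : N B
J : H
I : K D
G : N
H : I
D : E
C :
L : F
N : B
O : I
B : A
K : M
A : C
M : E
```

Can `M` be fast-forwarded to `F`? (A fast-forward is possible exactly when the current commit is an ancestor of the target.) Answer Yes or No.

A fast-forward from M to F is possible iff M is an ancestor of F.
Ancestors of F: {A, B, C, D, E, F, H, I, J, K, M, N, O}.
M is among them, so fast-forward is possible.

Yes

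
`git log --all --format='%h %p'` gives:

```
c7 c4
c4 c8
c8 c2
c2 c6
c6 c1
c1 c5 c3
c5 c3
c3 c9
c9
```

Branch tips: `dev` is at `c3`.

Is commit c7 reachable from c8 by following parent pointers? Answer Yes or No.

No

Ancestors of c8: {c1, c2, c3, c5, c6, c8, c9}.
c7 is not in that set, so it is not an ancestor of c8.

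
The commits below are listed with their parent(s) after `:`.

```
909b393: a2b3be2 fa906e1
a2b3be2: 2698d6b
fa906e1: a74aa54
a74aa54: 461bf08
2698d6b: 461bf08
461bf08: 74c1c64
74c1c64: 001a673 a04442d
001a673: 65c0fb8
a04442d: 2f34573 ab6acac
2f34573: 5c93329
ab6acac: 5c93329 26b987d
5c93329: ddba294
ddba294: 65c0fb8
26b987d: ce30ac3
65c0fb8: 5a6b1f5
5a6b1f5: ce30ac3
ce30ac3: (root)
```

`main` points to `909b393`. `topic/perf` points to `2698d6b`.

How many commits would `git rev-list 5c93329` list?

Walking parent pointers from 5c93329: reachable set = {5a6b1f5, 5c93329, 65c0fb8, ce30ac3, ddba294}.
That is 5 commits.

5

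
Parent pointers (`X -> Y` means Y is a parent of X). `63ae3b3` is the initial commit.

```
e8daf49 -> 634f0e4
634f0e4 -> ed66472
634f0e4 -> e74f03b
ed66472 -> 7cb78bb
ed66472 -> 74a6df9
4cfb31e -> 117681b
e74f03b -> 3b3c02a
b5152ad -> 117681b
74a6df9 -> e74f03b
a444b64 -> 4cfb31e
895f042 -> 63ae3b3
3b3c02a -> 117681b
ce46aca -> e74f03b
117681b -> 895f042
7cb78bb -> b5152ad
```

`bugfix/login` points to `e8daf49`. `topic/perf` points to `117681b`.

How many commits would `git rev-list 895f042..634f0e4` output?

8

Reachable from 634f0e4: {117681b, 3b3c02a, 634f0e4, 63ae3b3, 74a6df9, 7cb78bb, 895f042, b5152ad, e74f03b, ed66472}.
Reachable from 895f042: {63ae3b3, 895f042}.
In 634f0e4's history but not 895f042's: {117681b, 3b3c02a, 634f0e4, 74a6df9, 7cb78bb, b5152ad, e74f03b, ed66472} — 8 commits.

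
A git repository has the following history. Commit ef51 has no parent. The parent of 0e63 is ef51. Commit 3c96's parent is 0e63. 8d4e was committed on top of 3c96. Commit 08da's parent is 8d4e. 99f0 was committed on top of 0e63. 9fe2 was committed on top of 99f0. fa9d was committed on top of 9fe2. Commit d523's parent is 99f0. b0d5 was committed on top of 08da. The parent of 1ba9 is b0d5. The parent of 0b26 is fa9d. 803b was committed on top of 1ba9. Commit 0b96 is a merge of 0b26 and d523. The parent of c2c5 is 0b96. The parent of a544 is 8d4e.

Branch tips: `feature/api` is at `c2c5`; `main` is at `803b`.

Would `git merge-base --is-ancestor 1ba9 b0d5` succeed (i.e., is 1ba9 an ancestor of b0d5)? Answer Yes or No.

Ancestors of b0d5: {08da, 0e63, 3c96, 8d4e, b0d5, ef51}.
1ba9 is not in that set, so it is not an ancestor of b0d5.

No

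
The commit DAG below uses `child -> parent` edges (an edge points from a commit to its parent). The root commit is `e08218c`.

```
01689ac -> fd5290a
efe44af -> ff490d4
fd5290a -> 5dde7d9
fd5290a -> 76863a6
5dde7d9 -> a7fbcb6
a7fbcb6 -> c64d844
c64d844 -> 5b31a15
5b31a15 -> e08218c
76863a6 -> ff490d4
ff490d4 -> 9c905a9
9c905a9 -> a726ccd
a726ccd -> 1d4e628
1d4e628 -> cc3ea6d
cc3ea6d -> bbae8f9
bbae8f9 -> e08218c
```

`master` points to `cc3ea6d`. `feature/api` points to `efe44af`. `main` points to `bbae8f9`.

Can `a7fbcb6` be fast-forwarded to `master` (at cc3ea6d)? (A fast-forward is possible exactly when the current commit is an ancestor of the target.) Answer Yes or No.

A fast-forward from a7fbcb6 to cc3ea6d is possible iff a7fbcb6 is an ancestor of cc3ea6d.
Ancestors of cc3ea6d: {bbae8f9, cc3ea6d, e08218c}.
a7fbcb6 is not among them, so fast-forward is not possible.

No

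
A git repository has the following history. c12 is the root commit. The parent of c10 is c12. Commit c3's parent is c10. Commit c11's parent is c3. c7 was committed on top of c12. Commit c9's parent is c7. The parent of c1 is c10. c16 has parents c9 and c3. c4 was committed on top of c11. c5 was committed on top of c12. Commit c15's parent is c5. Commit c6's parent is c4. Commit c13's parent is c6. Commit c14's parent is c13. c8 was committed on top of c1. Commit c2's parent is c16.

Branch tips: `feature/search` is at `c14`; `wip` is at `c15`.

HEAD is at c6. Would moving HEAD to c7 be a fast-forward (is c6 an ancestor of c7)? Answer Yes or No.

A fast-forward from c6 to c7 is possible iff c6 is an ancestor of c7.
Ancestors of c7: {c12, c7}.
c6 is not among them, so fast-forward is not possible.

No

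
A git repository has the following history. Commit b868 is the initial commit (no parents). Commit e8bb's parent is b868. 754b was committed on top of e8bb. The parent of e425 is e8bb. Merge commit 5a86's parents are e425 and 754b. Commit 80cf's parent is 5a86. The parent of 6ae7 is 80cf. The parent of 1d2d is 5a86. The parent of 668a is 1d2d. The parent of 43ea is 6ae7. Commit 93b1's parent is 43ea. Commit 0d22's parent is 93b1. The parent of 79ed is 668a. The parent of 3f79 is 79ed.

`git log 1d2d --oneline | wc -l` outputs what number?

Walking parent pointers from 1d2d: reachable set = {1d2d, 5a86, 754b, b868, e425, e8bb}.
That is 6 commits.

6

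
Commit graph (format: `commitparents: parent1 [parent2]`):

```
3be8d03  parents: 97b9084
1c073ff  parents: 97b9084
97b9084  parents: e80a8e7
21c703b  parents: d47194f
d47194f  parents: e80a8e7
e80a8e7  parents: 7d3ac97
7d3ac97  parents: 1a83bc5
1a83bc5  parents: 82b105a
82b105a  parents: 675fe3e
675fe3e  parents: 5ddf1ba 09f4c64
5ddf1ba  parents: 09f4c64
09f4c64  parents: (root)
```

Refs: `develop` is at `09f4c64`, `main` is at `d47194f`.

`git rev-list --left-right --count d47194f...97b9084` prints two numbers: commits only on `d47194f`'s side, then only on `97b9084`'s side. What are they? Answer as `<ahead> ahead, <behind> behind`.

Reachable from d47194f: {09f4c64, 1a83bc5, 5ddf1ba, 675fe3e, 7d3ac97, 82b105a, d47194f, e80a8e7}.
Reachable from 97b9084: {09f4c64, 1a83bc5, 5ddf1ba, 675fe3e, 7d3ac97, 82b105a, 97b9084, e80a8e7}.
Only in d47194f's history (ahead): {d47194f} — 1.
Only in 97b9084's history (behind): {97b9084} — 1.

1 ahead, 1 behind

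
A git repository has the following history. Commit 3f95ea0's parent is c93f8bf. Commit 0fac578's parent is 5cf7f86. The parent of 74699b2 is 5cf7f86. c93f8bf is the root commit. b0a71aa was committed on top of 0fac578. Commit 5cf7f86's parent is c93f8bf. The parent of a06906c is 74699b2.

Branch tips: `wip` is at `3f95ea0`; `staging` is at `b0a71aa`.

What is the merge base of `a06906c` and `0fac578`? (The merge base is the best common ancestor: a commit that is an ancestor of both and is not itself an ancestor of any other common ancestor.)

Ancestors of a06906c: {5cf7f86, 74699b2, a06906c, c93f8bf}.
Ancestors of 0fac578: {0fac578, 5cf7f86, c93f8bf}.
Common ancestors: {5cf7f86, c93f8bf}.
Among these, 5cf7f86 is not an ancestor of any other common ancestor — it is the merge base.

5cf7f86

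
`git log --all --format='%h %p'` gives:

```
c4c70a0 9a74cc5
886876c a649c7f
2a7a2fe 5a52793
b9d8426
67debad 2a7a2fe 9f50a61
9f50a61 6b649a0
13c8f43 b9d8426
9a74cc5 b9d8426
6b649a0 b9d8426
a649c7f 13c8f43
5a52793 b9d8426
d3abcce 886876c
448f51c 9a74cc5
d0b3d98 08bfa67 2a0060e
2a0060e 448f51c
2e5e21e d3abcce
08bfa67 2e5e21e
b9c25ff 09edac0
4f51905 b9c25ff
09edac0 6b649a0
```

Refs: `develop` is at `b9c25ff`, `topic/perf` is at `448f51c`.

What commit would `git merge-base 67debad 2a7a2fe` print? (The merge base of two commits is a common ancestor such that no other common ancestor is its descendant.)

2a7a2fe

Ancestors of 67debad: {2a7a2fe, 5a52793, 67debad, 6b649a0, 9f50a61, b9d8426}.
Ancestors of 2a7a2fe: {2a7a2fe, 5a52793, b9d8426}.
Common ancestors: {2a7a2fe, 5a52793, b9d8426}.
Among these, 2a7a2fe is not an ancestor of any other common ancestor — it is the merge base.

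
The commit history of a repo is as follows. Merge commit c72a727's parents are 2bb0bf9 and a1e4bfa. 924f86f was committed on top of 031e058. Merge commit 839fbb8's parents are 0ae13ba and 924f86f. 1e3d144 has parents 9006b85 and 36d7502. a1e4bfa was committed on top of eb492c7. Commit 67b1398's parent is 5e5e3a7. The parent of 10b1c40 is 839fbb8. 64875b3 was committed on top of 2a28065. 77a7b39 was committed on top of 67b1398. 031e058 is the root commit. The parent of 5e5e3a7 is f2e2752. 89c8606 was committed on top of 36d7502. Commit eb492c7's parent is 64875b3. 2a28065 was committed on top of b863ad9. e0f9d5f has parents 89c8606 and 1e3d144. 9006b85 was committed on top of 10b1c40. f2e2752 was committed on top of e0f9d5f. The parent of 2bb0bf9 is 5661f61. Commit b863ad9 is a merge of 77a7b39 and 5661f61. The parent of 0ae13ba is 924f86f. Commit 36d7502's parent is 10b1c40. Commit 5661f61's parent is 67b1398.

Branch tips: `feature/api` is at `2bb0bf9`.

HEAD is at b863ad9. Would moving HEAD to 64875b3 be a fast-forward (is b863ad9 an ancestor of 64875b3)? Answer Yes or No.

Yes

A fast-forward from b863ad9 to 64875b3 is possible iff b863ad9 is an ancestor of 64875b3.
Ancestors of 64875b3: {031e058, 0ae13ba, 10b1c40, 1e3d144, 2a28065, 36d7502, 5661f61, 5e5e3a7, 64875b3, 67b1398, 77a7b39, 839fbb8, 89c8606, 9006b85, 924f86f, b863ad9, e0f9d5f, f2e2752}.
b863ad9 is among them, so fast-forward is possible.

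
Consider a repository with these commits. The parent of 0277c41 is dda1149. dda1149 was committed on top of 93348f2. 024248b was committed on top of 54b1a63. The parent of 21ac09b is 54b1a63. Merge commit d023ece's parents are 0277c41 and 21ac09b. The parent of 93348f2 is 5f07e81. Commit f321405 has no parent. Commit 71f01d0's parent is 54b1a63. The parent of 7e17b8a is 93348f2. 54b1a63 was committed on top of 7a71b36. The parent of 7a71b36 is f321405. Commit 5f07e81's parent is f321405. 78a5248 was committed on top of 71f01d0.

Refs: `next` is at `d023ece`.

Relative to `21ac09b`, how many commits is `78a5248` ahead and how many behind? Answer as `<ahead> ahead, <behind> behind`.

Reachable from 78a5248: {54b1a63, 71f01d0, 78a5248, 7a71b36, f321405}.
Reachable from 21ac09b: {21ac09b, 54b1a63, 7a71b36, f321405}.
Only in 78a5248's history (ahead): {71f01d0, 78a5248} — 2.
Only in 21ac09b's history (behind): {21ac09b} — 1.

2 ahead, 1 behind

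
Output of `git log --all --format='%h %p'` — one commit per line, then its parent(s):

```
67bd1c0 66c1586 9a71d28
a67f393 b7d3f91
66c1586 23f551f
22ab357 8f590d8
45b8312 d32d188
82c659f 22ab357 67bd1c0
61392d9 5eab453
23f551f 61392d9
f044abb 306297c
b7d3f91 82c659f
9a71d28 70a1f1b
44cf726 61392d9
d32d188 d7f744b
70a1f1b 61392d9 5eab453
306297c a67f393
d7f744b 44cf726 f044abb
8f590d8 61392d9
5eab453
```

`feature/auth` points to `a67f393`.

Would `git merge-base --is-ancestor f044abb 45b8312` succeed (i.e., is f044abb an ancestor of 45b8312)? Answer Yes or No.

Yes

Ancestors of 45b8312 (commits reachable by following parents): {22ab357, 23f551f, 306297c, 44cf726, 45b8312, 5eab453, 61392d9, 66c1586, 67bd1c0, 70a1f1b, 82c659f, 8f590d8, 9a71d28, a67f393, b7d3f91, d32d188, d7f744b, f044abb}.
f044abb is in that set, so it is an ancestor of 45b8312.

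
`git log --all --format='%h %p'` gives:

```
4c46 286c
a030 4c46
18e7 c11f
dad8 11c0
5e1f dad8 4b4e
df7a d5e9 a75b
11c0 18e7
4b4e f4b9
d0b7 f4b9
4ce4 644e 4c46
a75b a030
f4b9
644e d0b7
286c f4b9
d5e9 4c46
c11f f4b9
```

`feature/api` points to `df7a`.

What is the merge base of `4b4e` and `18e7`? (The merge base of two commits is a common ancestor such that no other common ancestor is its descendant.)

Ancestors of 4b4e: {4b4e, f4b9}.
Ancestors of 18e7: {18e7, c11f, f4b9}.
Common ancestors: {f4b9}.
The only common ancestor is f4b9, so it is the merge base.

f4b9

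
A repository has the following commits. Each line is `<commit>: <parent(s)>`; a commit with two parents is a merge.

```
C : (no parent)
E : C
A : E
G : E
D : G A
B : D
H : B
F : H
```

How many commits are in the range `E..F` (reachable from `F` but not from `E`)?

Reachable from F: {A, B, C, D, E, F, G, H}.
Reachable from E: {C, E}.
In F's history but not E's: {A, B, D, F, G, H} — 6 commits.

6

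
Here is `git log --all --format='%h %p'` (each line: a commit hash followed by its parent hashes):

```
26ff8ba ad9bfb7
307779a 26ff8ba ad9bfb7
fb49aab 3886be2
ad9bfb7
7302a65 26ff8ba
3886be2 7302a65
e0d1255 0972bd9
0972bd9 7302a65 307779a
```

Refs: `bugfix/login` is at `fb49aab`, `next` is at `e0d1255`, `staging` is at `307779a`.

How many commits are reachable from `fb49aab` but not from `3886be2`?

Reachable from fb49aab: {26ff8ba, 3886be2, 7302a65, ad9bfb7, fb49aab}.
Reachable from 3886be2: {26ff8ba, 3886be2, 7302a65, ad9bfb7}.
In fb49aab's history but not 3886be2's: {fb49aab} — 1 commit.

1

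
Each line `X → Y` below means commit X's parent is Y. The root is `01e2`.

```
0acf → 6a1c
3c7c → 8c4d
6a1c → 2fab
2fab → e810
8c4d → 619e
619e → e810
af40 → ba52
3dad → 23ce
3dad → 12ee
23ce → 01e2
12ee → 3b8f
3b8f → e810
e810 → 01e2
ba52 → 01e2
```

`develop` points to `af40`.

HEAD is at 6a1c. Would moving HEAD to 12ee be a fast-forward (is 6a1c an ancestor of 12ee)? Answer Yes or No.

No

A fast-forward from 6a1c to 12ee is possible iff 6a1c is an ancestor of 12ee.
Ancestors of 12ee: {01e2, 12ee, 3b8f, e810}.
6a1c is not among them, so fast-forward is not possible.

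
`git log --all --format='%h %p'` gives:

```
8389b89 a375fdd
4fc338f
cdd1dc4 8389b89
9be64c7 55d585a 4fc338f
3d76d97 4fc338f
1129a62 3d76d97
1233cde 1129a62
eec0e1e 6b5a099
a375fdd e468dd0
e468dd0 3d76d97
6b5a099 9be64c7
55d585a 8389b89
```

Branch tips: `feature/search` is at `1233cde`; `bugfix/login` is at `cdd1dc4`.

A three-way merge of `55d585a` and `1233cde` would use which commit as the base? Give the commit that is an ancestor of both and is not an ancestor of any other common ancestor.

Ancestors of 55d585a: {3d76d97, 4fc338f, 55d585a, 8389b89, a375fdd, e468dd0}.
Ancestors of 1233cde: {1129a62, 1233cde, 3d76d97, 4fc338f}.
Common ancestors: {3d76d97, 4fc338f}.
Among these, 3d76d97 is not an ancestor of any other common ancestor — it is the merge base.

3d76d97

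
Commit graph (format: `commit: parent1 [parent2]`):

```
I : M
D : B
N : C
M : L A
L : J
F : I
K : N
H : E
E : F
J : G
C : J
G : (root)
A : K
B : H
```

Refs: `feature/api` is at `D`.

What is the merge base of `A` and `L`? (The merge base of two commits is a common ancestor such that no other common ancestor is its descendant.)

J

Ancestors of A: {A, C, G, J, K, N}.
Ancestors of L: {G, J, L}.
Common ancestors: {G, J}.
Among these, J is not an ancestor of any other common ancestor — it is the merge base.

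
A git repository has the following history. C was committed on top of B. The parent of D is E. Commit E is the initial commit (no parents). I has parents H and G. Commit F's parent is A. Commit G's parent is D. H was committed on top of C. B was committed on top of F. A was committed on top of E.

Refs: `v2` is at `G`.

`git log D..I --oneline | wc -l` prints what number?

7

Reachable from I: {A, B, C, D, E, F, G, H, I}.
Reachable from D: {D, E}.
In I's history but not D's: {A, B, C, F, G, H, I} — 7 commits.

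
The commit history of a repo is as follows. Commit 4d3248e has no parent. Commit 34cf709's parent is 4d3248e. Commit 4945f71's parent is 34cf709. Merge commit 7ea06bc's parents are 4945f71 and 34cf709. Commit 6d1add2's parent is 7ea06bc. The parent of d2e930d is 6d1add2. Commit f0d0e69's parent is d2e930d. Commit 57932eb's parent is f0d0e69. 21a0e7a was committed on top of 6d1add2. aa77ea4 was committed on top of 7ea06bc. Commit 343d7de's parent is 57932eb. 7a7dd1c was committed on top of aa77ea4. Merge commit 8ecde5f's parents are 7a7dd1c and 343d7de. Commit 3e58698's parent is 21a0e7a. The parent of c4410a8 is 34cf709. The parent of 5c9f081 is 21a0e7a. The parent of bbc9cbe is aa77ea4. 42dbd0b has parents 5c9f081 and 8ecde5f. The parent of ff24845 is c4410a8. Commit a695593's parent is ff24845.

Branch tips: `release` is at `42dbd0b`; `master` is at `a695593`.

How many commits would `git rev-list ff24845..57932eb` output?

6

Reachable from 57932eb: {34cf709, 4945f71, 4d3248e, 57932eb, 6d1add2, 7ea06bc, d2e930d, f0d0e69}.
Reachable from ff24845: {34cf709, 4d3248e, c4410a8, ff24845}.
In 57932eb's history but not ff24845's: {4945f71, 57932eb, 6d1add2, 7ea06bc, d2e930d, f0d0e69} — 6 commits.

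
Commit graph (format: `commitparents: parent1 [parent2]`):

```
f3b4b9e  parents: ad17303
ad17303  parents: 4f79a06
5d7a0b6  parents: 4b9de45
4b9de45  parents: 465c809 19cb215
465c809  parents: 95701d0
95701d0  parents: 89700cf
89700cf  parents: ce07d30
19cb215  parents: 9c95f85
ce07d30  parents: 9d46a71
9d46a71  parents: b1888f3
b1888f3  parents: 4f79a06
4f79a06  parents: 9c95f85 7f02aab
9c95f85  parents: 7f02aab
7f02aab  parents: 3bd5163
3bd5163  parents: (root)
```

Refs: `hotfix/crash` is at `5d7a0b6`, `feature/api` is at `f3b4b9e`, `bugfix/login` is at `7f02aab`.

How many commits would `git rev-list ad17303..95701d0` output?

Reachable from 95701d0: {3bd5163, 4f79a06, 7f02aab, 89700cf, 95701d0, 9c95f85, 9d46a71, b1888f3, ce07d30}.
Reachable from ad17303: {3bd5163, 4f79a06, 7f02aab, 9c95f85, ad17303}.
In 95701d0's history but not ad17303's: {89700cf, 95701d0, 9d46a71, b1888f3, ce07d30} — 5 commits.

5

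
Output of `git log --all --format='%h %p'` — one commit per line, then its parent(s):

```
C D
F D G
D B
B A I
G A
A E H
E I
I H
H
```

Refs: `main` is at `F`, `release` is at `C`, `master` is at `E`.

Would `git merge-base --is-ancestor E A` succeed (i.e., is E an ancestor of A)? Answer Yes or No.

Ancestors of A (commits reachable by following parents): {A, E, H, I}.
E is in that set, so it is an ancestor of A.

Yes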